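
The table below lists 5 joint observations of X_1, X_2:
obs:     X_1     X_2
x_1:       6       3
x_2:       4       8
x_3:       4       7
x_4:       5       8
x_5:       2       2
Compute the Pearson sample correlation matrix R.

Step 1 — column means:
  mean(X_1) = (6 + 4 + 4 + 5 + 2) / 5 = 21/5 = 4.2
  mean(X_2) = (3 + 8 + 7 + 8 + 2) / 5 = 28/5 = 5.6

Step 2 — sample variances and covariances s[i,j] = (1/(n-1)) · Σ_k (x_{k,i} - mean_i) · (x_{k,j} - mean_j), with n-1 = 4:
  s[X_1,X_1] = ((1.8)·(1.8) + (-0.2)·(-0.2) + (-0.2)·(-0.2) + (0.8)·(0.8) + (-2.2)·(-2.2)) / 4 = 8.8/4 = 2.2
  s[X_1,X_2] = ((1.8)·(-2.6) + (-0.2)·(2.4) + (-0.2)·(1.4) + (0.8)·(2.4) + (-2.2)·(-3.6)) / 4 = 4.4/4 = 1.1
  s[X_2,X_2] = ((-2.6)·(-2.6) + (2.4)·(2.4) + (1.4)·(1.4) + (2.4)·(2.4) + (-3.6)·(-3.6)) / 4 = 33.2/4 = 8.3
  Sample standard deviations s_i = √(s[i,i]):
  s(X_1) = √(2.2) = 1.4832
  s(X_2) = √(8.3) = 2.881

Step 3 — r_{ij} = s_{ij} / (s_i · s_j):
  r[X_1,X_1] = 1 (diagonal).
  r[X_1,X_2] = 1.1 / (1.4832 · 2.881) = 1.1 / 4.2732 = 0.2574
  r[X_2,X_2] = 1 (diagonal).

R is symmetric with unit diagonal. Assembling:

R = [[1, 0.2574],
 [0.2574, 1]]


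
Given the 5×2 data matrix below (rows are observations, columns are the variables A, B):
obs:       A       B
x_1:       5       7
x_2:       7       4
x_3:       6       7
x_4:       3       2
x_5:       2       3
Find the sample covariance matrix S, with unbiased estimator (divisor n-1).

Step 1 — column means:
  mean(A) = (5 + 7 + 6 + 3 + 2) / 5 = 23/5 = 4.6
  mean(B) = (7 + 4 + 7 + 2 + 3) / 5 = 23/5 = 4.6

Step 2 — sample covariance S[i,j] = (1/(n-1)) · Σ_k (x_{k,i} - mean_i) · (x_{k,j} - mean_j), with n-1 = 4.
  S[A,A] = ((0.4)·(0.4) + (2.4)·(2.4) + (1.4)·(1.4) + (-1.6)·(-1.6) + (-2.6)·(-2.6)) / 4 = 17.2/4 = 4.3
  S[A,B] = ((0.4)·(2.4) + (2.4)·(-0.6) + (1.4)·(2.4) + (-1.6)·(-2.6) + (-2.6)·(-1.6)) / 4 = 11.2/4 = 2.8
  S[B,B] = ((2.4)·(2.4) + (-0.6)·(-0.6) + (2.4)·(2.4) + (-2.6)·(-2.6) + (-1.6)·(-1.6)) / 4 = 21.2/4 = 5.3

S is symmetric (S[j,i] = S[i,j]). Assembling:

S = [[4.3, 2.8],
 [2.8, 5.3]]


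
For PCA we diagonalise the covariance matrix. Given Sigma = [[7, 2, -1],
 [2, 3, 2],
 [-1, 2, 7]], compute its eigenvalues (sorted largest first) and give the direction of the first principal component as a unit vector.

Step 1 — characteristic polynomial p(λ) = det(λI - Sigma) = λ³ - tr·λ² + c_1·λ - det, where tr = trace, c_1 = sum of the principal 2×2 minors, det = det(Sigma):
  tr = 7 + 3 + 7 = 17,
  c_1 = (7·3 - (2)²) + (7·7 - (-1)²) + (3·7 - (2)²) = 17 + 48 + 17 = 82,
  det = 7·(3·7 - (2)²) - (2)·((2)·7 - (2)·(-1)) + (-1)·((2)·(2) - 3·(-1)) = 7·(17) - (2)·(16) + (-1)·(7) = 80.
  So p(λ) = λ³ - 17λ² + 82λ - 80.
Step 2 — look for an integer root (rational root theorem: any rational root is an integer divisor of 80). Testing λ = 8:
  p(8) = 512 - 1088 + 656 - 80 = 0  ✓
  Dividing out (λ - 8): p(λ) = (λ - 8)(λ² - 9λ + 10).
Step 3 — remaining eigenvalues from the quadratic λ² - 9λ + 10 = 0:
  Δ = 9² - 4·10 = 81 - 40 = 41,  λ = (9 ± √41)/2 = (9 ± 6.4031)/2 ≈ 7.7016 or 1.2984.
  Sorted: λ_1 = 8,  λ_2 = 7.7016,  λ_3 = 1.2984  (check: sum = 17 = tr ✓).

Step 4 — unit eigenvector for λ_1 = 8: v spans the null space of (Sigma - λ_1 I), whose rows are
  r_1 = (-1, 2, -1),  r_2 = (2, -5, 2),  r_3 = (-1, 2, -1).
  v is orthogonal to every row, so take v ∝ r_1 × r_2 = ((2)·(2) - (-1)·(-5), (-1)·(2) - (-1)·(2), (-1)·(-5) - (2)·(2)) = (-1, 0, 1).
  Rescale (multiply by -1 so the first nonzero entry is positive): u = (1, 0, -1).
  ||u|| = √((1)² + (0)² + (-1)²) = √(2) ≈ 1.4142,  v_1 = u/||u|| ≈ (0.7071, 0, -0.7071) (||v_1|| = 1).

λ_1 = 8,  λ_2 = 7.7016,  λ_3 = 1.2984;  v_1 ≈ (0.7071, 0, -0.7071)


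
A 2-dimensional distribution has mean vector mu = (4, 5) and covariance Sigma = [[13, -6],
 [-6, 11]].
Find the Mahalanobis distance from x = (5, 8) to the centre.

Step 1 — centre the observation: (x - mu) = (1, 3).

Step 2 — invert Sigma. det(Sigma) = 13·11 - (-6)² = 107.
  Sigma^{-1} = (1/det) · [[d, -b], [-b, a]] = [[0.1028, 0.0561],
 [0.0561, 0.1215]].

Step 3 — form the quadratic (x - mu)^T · Sigma^{-1} · (x - mu):
  Sigma^{-1} · (x - mu) = (0.271, 0.4206).
  (x - mu)^T · [Sigma^{-1} · (x - mu)] = (1)·(0.271) + (3)·(0.4206) = 1.5327.

Step 4 — take square root: d = √(1.5327) ≈ 1.238.

d(x, mu) = √(1.5327) ≈ 1.238


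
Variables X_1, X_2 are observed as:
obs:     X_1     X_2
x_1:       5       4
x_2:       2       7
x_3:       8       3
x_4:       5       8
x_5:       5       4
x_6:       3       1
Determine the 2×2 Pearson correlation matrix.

Step 1 — column means:
  mean(X_1) = (5 + 2 + 8 + 5 + 5 + 3) / 6 = 28/6 = 4.6667
  mean(X_2) = (4 + 7 + 3 + 8 + 4 + 1) / 6 = 27/6 = 4.5

Step 2 — sample variances and covariances s[i,j] = (1/(n-1)) · Σ_k (x_{k,i} - mean_i) · (x_{k,j} - mean_j), with n-1 = 5:
  s[X_1,X_1] = ((0.3333)·(0.3333) + (-2.6667)·(-2.6667) + (3.3333)·(3.3333) + (0.3333)·(0.3333) + (0.3333)·(0.3333) + (-1.6667)·(-1.6667)) / 5 = 21.3333/5 = 4.2667
  s[X_1,X_2] = ((0.3333)·(-0.5) + (-2.6667)·(2.5) + (3.3333)·(-1.5) + (0.3333)·(3.5) + (0.3333)·(-0.5) + (-1.6667)·(-3.5)) / 5 = -5/5 = -1
  s[X_2,X_2] = ((-0.5)·(-0.5) + (2.5)·(2.5) + (-1.5)·(-1.5) + (3.5)·(3.5) + (-0.5)·(-0.5) + (-3.5)·(-3.5)) / 5 = 33.5/5 = 6.7
  Sample standard deviations s_i = √(s[i,i]):
  s(X_1) = √(4.2667) = 2.0656
  s(X_2) = √(6.7) = 2.5884

Step 3 — r_{ij} = s_{ij} / (s_i · s_j):
  r[X_1,X_1] = 1 (diagonal).
  r[X_1,X_2] = -1 / (2.0656 · 2.5884) = -1 / 5.3467 = -0.187
  r[X_2,X_2] = 1 (diagonal).

R is symmetric with unit diagonal. Assembling:

R = [[1, -0.187],
 [-0.187, 1]]


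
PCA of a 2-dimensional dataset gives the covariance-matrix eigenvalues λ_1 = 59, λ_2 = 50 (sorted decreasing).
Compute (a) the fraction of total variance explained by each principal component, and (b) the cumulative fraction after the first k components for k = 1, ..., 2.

Step 1 — total variance = trace(Sigma) = Σ λ_i = 59 + 50 = 109.

Step 2 — fraction explained by component i = λ_i / Σ λ:
  PC1: 59/109 = 0.5413
  PC2: 50/109 = 0.4587

Step 3 — cumulative fraction after k components = (λ_1 + ... + λ_k) / Σ λ:
  k = 1: 59/109 = 0.5413
  k = 2: (59 + 50)/109 = 109/109 = 1

Summary (fraction, with percent):

explained: PC1 0.5413 (54.13%), PC2 0.4587 (45.87%);  cumulative: 0.5413, 1


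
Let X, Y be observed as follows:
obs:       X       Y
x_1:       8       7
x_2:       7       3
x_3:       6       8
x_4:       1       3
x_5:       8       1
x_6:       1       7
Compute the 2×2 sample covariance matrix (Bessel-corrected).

Step 1 — column means:
  mean(X) = (8 + 7 + 6 + 1 + 8 + 1) / 6 = 31/6 = 5.1667
  mean(Y) = (7 + 3 + 8 + 3 + 1 + 7) / 6 = 29/6 = 4.8333

Step 2 — sample covariance S[i,j] = (1/(n-1)) · Σ_k (x_{k,i} - mean_i) · (x_{k,j} - mean_j), with n-1 = 5.
  S[X,X] = ((2.8333)·(2.8333) + (1.8333)·(1.8333) + (0.8333)·(0.8333) + (-4.1667)·(-4.1667) + (2.8333)·(2.8333) + (-4.1667)·(-4.1667)) / 5 = 54.8333/5 = 10.9667
  S[X,Y] = ((2.8333)·(2.1667) + (1.8333)·(-1.8333) + (0.8333)·(3.1667) + (-4.1667)·(-1.8333) + (2.8333)·(-3.8333) + (-4.1667)·(2.1667)) / 5 = -6.8333/5 = -1.3667
  S[Y,Y] = ((2.1667)·(2.1667) + (-1.8333)·(-1.8333) + (3.1667)·(3.1667) + (-1.8333)·(-1.8333) + (-3.8333)·(-3.8333) + (2.1667)·(2.1667)) / 5 = 40.8333/5 = 8.1667

S is symmetric (S[j,i] = S[i,j]). Assembling:

S = [[10.9667, -1.3667],
 [-1.3667, 8.1667]]


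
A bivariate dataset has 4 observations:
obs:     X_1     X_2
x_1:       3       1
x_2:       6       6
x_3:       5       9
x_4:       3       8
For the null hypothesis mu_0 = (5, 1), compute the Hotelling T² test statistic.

Step 1 — sample mean vector:
  mean(X_1) = (3 + 6 + 5 + 3) / 4 = 17/4 = 4.25
  mean(X_2) = (1 + 6 + 9 + 8) / 4 = 24/4 = 6
  x̄ = (4.25, 6),  deviation x̄ - mu_0 = (4.25, 6) - (5, 1) = (-0.75, 5).

Step 2 — sample covariance matrix, S[i,j] = (1/(n-1)) · Σ_k (x_{k,i} - mean_i) · (x_{k,j} - mean_j), divisor n-1 = 3:
  S[X_1,X_1] = ((-1.25)·(-1.25) + (1.75)·(1.75) + (0.75)·(0.75) + (-1.25)·(-1.25)) / 3 = 6.75/3 = 2.25
  S[X_1,X_2] = ((-1.25)·(-5) + (1.75)·(0) + (0.75)·(3) + (-1.25)·(2)) / 3 = 6/3 = 2
  S[X_2,X_2] = ((-5)·(-5) + (0)·(0) + (3)·(3) + (2)·(2)) / 3 = 38/3 = 12.6667
  S = [[2.25, 2],
 [2, 12.6667]].

Step 3 — invert S. det(S) = 2.25·12.6667 - (2)² = 24.5.
  S^{-1} = (1/det) · [[d, -b], [-b, a]] = [[0.517, -0.0816],
 [-0.0816, 0.0918]].

Step 4 — quadratic form (x̄ - mu_0)^T · S^{-1} · (x̄ - mu_0):
  S^{-1} · (x̄ - mu_0) = (-0.7959, 0.5204),
  (x̄ - mu_0)^T · [...] = (-0.75)·(-0.7959) + (5)·(0.5204) = 3.199.

Step 5 — scale by n: T² = 4 · 3.199 = 12.7959.

T² ≈ 12.7959


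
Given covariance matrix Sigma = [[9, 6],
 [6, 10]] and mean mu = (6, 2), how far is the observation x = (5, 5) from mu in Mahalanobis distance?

Step 1 — centre the observation: (x - mu) = (-1, 3).

Step 2 — invert Sigma. det(Sigma) = 9·10 - (6)² = 54.
  Sigma^{-1} = (1/det) · [[d, -b], [-b, a]] = [[0.1852, -0.1111],
 [-0.1111, 0.1667]].

Step 3 — form the quadratic (x - mu)^T · Sigma^{-1} · (x - mu):
  Sigma^{-1} · (x - mu) = (-0.5185, 0.6111).
  (x - mu)^T · [Sigma^{-1} · (x - mu)] = (-1)·(-0.5185) + (3)·(0.6111) = 2.3519.

Step 4 — take square root: d = √(2.3519) ≈ 1.5336.

d(x, mu) = √(2.3519) ≈ 1.5336


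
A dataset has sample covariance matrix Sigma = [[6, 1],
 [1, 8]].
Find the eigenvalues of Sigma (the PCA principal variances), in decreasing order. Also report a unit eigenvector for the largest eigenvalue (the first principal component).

Step 1 — characteristic polynomial of 2×2 Sigma:
  det(Sigma - λI) = λ² - trace · λ + det = 0.
  trace = 6 + 8 = 14, det = 6·8 - (1)² = 47.
Step 2 — discriminant:
  Δ = trace² - 4·det = 196 - 188 = 8.
Step 3 — eigenvalues:
  λ = (trace ± √Δ)/2 = (14 ± 2.8284)/2,
  λ_1 = 8.4142,  λ_2 = 5.5858.

Step 4 — unit eigenvector for λ_1: solve (Sigma - λ_1 I)v = 0. First row:
  (6 - 8.4142)·v_x + (1)·v_y = 0, i.e. (-2.4142)·v_x + (1)·v_y = 0,
  so v ∝ (b, λ_1 - a) = (1, 2.4142) = u.
  ||u|| = √((1)² + (2.4142)²) = √(6.8284) ≈ 2.6131,
  v_1 = u/||u|| ≈ (0.3827, 0.9239) (||v_1|| = 1).

λ_1 = 8.4142,  λ_2 = 5.5858;  v_1 ≈ (0.3827, 0.9239)


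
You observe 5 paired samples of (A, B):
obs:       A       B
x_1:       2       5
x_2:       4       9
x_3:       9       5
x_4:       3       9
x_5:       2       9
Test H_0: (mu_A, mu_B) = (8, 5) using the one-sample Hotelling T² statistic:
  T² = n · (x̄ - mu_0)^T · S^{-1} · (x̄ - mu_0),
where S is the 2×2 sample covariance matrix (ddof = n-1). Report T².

Step 1 — sample mean vector:
  mean(A) = (2 + 4 + 9 + 3 + 2) / 5 = 20/5 = 4
  mean(B) = (5 + 9 + 5 + 9 + 9) / 5 = 37/5 = 7.4
  x̄ = (4, 7.4),  deviation x̄ - mu_0 = (4, 7.4) - (8, 5) = (-4, 2.4).

Step 2 — sample covariance matrix, S[i,j] = (1/(n-1)) · Σ_k (x_{k,i} - mean_i) · (x_{k,j} - mean_j), divisor n-1 = 4:
  S[A,A] = ((-2)·(-2) + (0)·(0) + (5)·(5) + (-1)·(-1) + (-2)·(-2)) / 4 = 34/4 = 8.5
  S[A,B] = ((-2)·(-2.4) + (0)·(1.6) + (5)·(-2.4) + (-1)·(1.6) + (-2)·(1.6)) / 4 = -12/4 = -3
  S[B,B] = ((-2.4)·(-2.4) + (1.6)·(1.6) + (-2.4)·(-2.4) + (1.6)·(1.6) + (1.6)·(1.6)) / 4 = 19.2/4 = 4.8
  S = [[8.5, -3],
 [-3, 4.8]].

Step 3 — invert S. det(S) = 8.5·4.8 - (-3)² = 31.8.
  S^{-1} = (1/det) · [[d, -b], [-b, a]] = [[0.1509, 0.0943],
 [0.0943, 0.2673]].

Step 4 — quadratic form (x̄ - mu_0)^T · S^{-1} · (x̄ - mu_0):
  S^{-1} · (x̄ - mu_0) = (-0.3774, 0.2642),
  (x̄ - mu_0)^T · [...] = (-4)·(-0.3774) + (2.4)·(0.2642) = 2.1434.

Step 5 — scale by n: T² = 5 · 2.1434 = 10.717.

T² ≈ 10.717


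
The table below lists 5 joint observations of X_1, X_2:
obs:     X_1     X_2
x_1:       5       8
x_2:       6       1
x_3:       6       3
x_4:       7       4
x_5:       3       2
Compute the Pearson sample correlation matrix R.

Step 1 — column means:
  mean(X_1) = (5 + 6 + 6 + 7 + 3) / 5 = 27/5 = 5.4
  mean(X_2) = (8 + 1 + 3 + 4 + 2) / 5 = 18/5 = 3.6

Step 2 — sample variances and covariances s[i,j] = (1/(n-1)) · Σ_k (x_{k,i} - mean_i) · (x_{k,j} - mean_j), with n-1 = 4:
  s[X_1,X_1] = ((-0.4)·(-0.4) + (0.6)·(0.6) + (0.6)·(0.6) + (1.6)·(1.6) + (-2.4)·(-2.4)) / 4 = 9.2/4 = 2.3
  s[X_1,X_2] = ((-0.4)·(4.4) + (0.6)·(-2.6) + (0.6)·(-0.6) + (1.6)·(0.4) + (-2.4)·(-1.6)) / 4 = 0.8/4 = 0.2
  s[X_2,X_2] = ((4.4)·(4.4) + (-2.6)·(-2.6) + (-0.6)·(-0.6) + (0.4)·(0.4) + (-1.6)·(-1.6)) / 4 = 29.2/4 = 7.3
  Sample standard deviations s_i = √(s[i,i]):
  s(X_1) = √(2.3) = 1.5166
  s(X_2) = √(7.3) = 2.7019

Step 3 — r_{ij} = s_{ij} / (s_i · s_j):
  r[X_1,X_1] = 1 (diagonal).
  r[X_1,X_2] = 0.2 / (1.5166 · 2.7019) = 0.2 / 4.0976 = 0.0488
  r[X_2,X_2] = 1 (diagonal).

R is symmetric with unit diagonal. Assembling:

R = [[1, 0.0488],
 [0.0488, 1]]


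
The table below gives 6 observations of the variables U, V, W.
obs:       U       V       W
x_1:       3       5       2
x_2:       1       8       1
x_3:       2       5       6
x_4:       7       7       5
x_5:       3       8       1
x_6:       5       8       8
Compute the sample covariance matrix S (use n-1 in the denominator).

Step 1 — column means:
  mean(U) = (3 + 1 + 2 + 7 + 3 + 5) / 6 = 21/6 = 3.5
  mean(V) = (5 + 8 + 5 + 7 + 8 + 8) / 6 = 41/6 = 6.8333
  mean(W) = (2 + 1 + 6 + 5 + 1 + 8) / 6 = 23/6 = 3.8333

Step 2 — sample covariance S[i,j] = (1/(n-1)) · Σ_k (x_{k,i} - mean_i) · (x_{k,j} - mean_j), with n-1 = 5.
  S[U,U] = ((-0.5)·(-0.5) + (-2.5)·(-2.5) + (-1.5)·(-1.5) + (3.5)·(3.5) + (-0.5)·(-0.5) + (1.5)·(1.5)) / 5 = 23.5/5 = 4.7
  S[U,V] = ((-0.5)·(-1.8333) + (-2.5)·(1.1667) + (-1.5)·(-1.8333) + (3.5)·(0.1667) + (-0.5)·(1.1667) + (1.5)·(1.1667)) / 5 = 2.5/5 = 0.5
  S[U,W] = ((-0.5)·(-1.8333) + (-2.5)·(-2.8333) + (-1.5)·(2.1667) + (3.5)·(1.1667) + (-0.5)·(-2.8333) + (1.5)·(4.1667)) / 5 = 16.5/5 = 3.3
  S[V,V] = ((-1.8333)·(-1.8333) + (1.1667)·(1.1667) + (-1.8333)·(-1.8333) + (0.1667)·(0.1667) + (1.1667)·(1.1667) + (1.1667)·(1.1667)) / 5 = 10.8333/5 = 2.1667
  S[V,W] = ((-1.8333)·(-1.8333) + (1.1667)·(-2.8333) + (-1.8333)·(2.1667) + (0.1667)·(1.1667) + (1.1667)·(-2.8333) + (1.1667)·(4.1667)) / 5 = -2.1667/5 = -0.4333
  S[W,W] = ((-1.8333)·(-1.8333) + (-2.8333)·(-2.8333) + (2.1667)·(2.1667) + (1.1667)·(1.1667) + (-2.8333)·(-2.8333) + (4.1667)·(4.1667)) / 5 = 42.8333/5 = 8.5667

S is symmetric (S[j,i] = S[i,j]). Assembling:

S = [[4.7, 0.5, 3.3],
 [0.5, 2.1667, -0.4333],
 [3.3, -0.4333, 8.5667]]


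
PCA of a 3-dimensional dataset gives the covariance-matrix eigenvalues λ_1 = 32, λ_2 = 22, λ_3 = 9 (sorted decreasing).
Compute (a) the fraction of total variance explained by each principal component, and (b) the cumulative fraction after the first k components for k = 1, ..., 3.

Step 1 — total variance = trace(Sigma) = Σ λ_i = 32 + 22 + 9 = 63.

Step 2 — fraction explained by component i = λ_i / Σ λ:
  PC1: 32/63 = 0.5079
  PC2: 22/63 = 0.3492
  PC3: 9/63 = 0.1429

Step 3 — cumulative fraction after k components = (λ_1 + ... + λ_k) / Σ λ:
  k = 1: 32/63 = 0.5079
  k = 2: (32 + 22)/63 = 54/63 = 0.8571
  k = 3: (32 + 22 + 9)/63 = 63/63 = 1

Summary (fraction, with percent):

explained: PC1 0.5079 (50.79%), PC2 0.3492 (34.92%), PC3 0.1429 (14.29%);  cumulative: 0.5079, 0.8571, 1


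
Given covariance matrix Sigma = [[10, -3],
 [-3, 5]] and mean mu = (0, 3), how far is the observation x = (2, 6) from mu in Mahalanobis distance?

Step 1 — centre the observation: (x - mu) = (2, 3).

Step 2 — invert Sigma. det(Sigma) = 10·5 - (-3)² = 41.
  Sigma^{-1} = (1/det) · [[d, -b], [-b, a]] = [[0.122, 0.0732],
 [0.0732, 0.2439]].

Step 3 — form the quadratic (x - mu)^T · Sigma^{-1} · (x - mu):
  Sigma^{-1} · (x - mu) = (0.4634, 0.878).
  (x - mu)^T · [Sigma^{-1} · (x - mu)] = (2)·(0.4634) + (3)·(0.878) = 3.561.

Step 4 — take square root: d = √(3.561) ≈ 1.8871.

d(x, mu) = √(3.561) ≈ 1.8871


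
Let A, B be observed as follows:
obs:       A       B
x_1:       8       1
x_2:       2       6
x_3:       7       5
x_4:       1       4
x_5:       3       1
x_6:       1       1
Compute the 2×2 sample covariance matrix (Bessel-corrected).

Step 1 — column means:
  mean(A) = (8 + 2 + 7 + 1 + 3 + 1) / 6 = 22/6 = 3.6667
  mean(B) = (1 + 6 + 5 + 4 + 1 + 1) / 6 = 18/6 = 3

Step 2 — sample covariance S[i,j] = (1/(n-1)) · Σ_k (x_{k,i} - mean_i) · (x_{k,j} - mean_j), with n-1 = 5.
  S[A,A] = ((4.3333)·(4.3333) + (-1.6667)·(-1.6667) + (3.3333)·(3.3333) + (-2.6667)·(-2.6667) + (-0.6667)·(-0.6667) + (-2.6667)·(-2.6667)) / 5 = 47.3333/5 = 9.4667
  S[A,B] = ((4.3333)·(-2) + (-1.6667)·(3) + (3.3333)·(2) + (-2.6667)·(1) + (-0.6667)·(-2) + (-2.6667)·(-2)) / 5 = -3/5 = -0.6
  S[B,B] = ((-2)·(-2) + (3)·(3) + (2)·(2) + (1)·(1) + (-2)·(-2) + (-2)·(-2)) / 5 = 26/5 = 5.2

S is symmetric (S[j,i] = S[i,j]). Assembling:

S = [[9.4667, -0.6],
 [-0.6, 5.2]]


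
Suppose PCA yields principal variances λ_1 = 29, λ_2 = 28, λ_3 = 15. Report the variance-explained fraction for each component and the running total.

Step 1 — total variance = trace(Sigma) = Σ λ_i = 29 + 28 + 15 = 72.

Step 2 — fraction explained by component i = λ_i / Σ λ:
  PC1: 29/72 = 0.4028
  PC2: 28/72 = 0.3889
  PC3: 15/72 = 0.2083

Step 3 — cumulative fraction after k components = (λ_1 + ... + λ_k) / Σ λ:
  k = 1: 29/72 = 0.4028
  k = 2: (29 + 28)/72 = 57/72 = 0.7917
  k = 3: (29 + 28 + 15)/72 = 72/72 = 1

Summary (fraction, with percent):

explained: PC1 0.4028 (40.28%), PC2 0.3889 (38.89%), PC3 0.2083 (20.83%);  cumulative: 0.4028, 0.7917, 1


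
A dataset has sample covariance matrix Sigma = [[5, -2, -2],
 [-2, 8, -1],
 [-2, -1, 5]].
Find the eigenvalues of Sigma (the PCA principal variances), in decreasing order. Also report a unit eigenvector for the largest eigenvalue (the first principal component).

Step 1 — characteristic polynomial p(λ) = det(λI - Sigma) = λ³ - tr·λ² + c_1·λ - det, where tr = trace, c_1 = sum of the principal 2×2 minors, det = det(Sigma):
  tr = 5 + 8 + 5 = 18,
  c_1 = (5·8 - (-2)²) + (5·5 - (-2)²) + (8·5 - (-1)²) = 36 + 21 + 39 = 96,
  det = 5·(8·5 - (-1)²) - (-2)·((-2)·5 - (-1)·(-2)) + (-2)·((-2)·(-1) - 8·(-2)) = 5·(39) - (-2)·(-12) + (-2)·(18) = 135.
  So p(λ) = λ³ - 18λ² + 96λ - 135.
Step 2 — look for an integer root (rational root theorem: any rational root is an integer divisor of 135). Testing λ = 9:
  p(9) = 729 - 1458 + 864 - 135 = 0  ✓
  Dividing out (λ - 9): p(λ) = (λ - 9)(λ² - 9λ + 15).
Step 3 — remaining eigenvalues from the quadratic λ² - 9λ + 15 = 0:
  Δ = 9² - 4·15 = 81 - 60 = 21,  λ = (9 ± √21)/2 = (9 ± 4.5826)/2 ≈ 6.7913 or 2.2087.
  Sorted: λ_1 = 9,  λ_2 = 6.7913,  λ_3 = 2.2087  (check: sum = 18 = tr ✓).

Step 4 — unit eigenvector for λ_1 = 9: v spans the null space of (Sigma - λ_1 I), whose rows are
  r_1 = (-4, -2, -2),  r_2 = (-2, -1, -1),  r_3 = (-2, -1, -4).
  v is orthogonal to every row, so take v ∝ r_1 × r_3 = ((-2)·(-4) - (-2)·(-1), (-2)·(-2) - (-4)·(-4), (-4)·(-1) - (-2)·(-2)) = (6, -12, 0).
  Rescale (divide by 6): u = (1, -2, 0).
  ||u|| = √((1)² + (-2)² + (0)²) = √(5) ≈ 2.2361,  v_1 = u/||u|| ≈ (0.4472, -0.8944, 0) (||v_1|| = 1).

λ_1 = 9,  λ_2 = 6.7913,  λ_3 = 2.2087;  v_1 ≈ (0.4472, -0.8944, 0)


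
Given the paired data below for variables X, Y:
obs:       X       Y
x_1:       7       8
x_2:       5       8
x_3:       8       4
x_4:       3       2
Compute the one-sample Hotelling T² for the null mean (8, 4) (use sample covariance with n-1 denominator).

Step 1 — sample mean vector:
  mean(X) = (7 + 5 + 8 + 3) / 4 = 23/4 = 5.75
  mean(Y) = (8 + 8 + 4 + 2) / 4 = 22/4 = 5.5
  x̄ = (5.75, 5.5),  deviation x̄ - mu_0 = (5.75, 5.5) - (8, 4) = (-2.25, 1.5).

Step 2 — sample covariance matrix, S[i,j] = (1/(n-1)) · Σ_k (x_{k,i} - mean_i) · (x_{k,j} - mean_j), divisor n-1 = 3:
  S[X,X] = ((1.25)·(1.25) + (-0.75)·(-0.75) + (2.25)·(2.25) + (-2.75)·(-2.75)) / 3 = 14.75/3 = 4.9167
  S[X,Y] = ((1.25)·(2.5) + (-0.75)·(2.5) + (2.25)·(-1.5) + (-2.75)·(-3.5)) / 3 = 7.5/3 = 2.5
  S[Y,Y] = ((2.5)·(2.5) + (2.5)·(2.5) + (-1.5)·(-1.5) + (-3.5)·(-3.5)) / 3 = 27/3 = 9
  S = [[4.9167, 2.5],
 [2.5, 9]].

Step 3 — invert S. det(S) = 4.9167·9 - (2.5)² = 38.
  S^{-1} = (1/det) · [[d, -b], [-b, a]] = [[0.2368, -0.0658],
 [-0.0658, 0.1294]].

Step 4 — quadratic form (x̄ - mu_0)^T · S^{-1} · (x̄ - mu_0):
  S^{-1} · (x̄ - mu_0) = (-0.6316, 0.3421),
  (x̄ - mu_0)^T · [...] = (-2.25)·(-0.6316) + (1.5)·(0.3421) = 1.9342.

Step 5 — scale by n: T² = 4 · 1.9342 = 7.7368.

T² ≈ 7.7368


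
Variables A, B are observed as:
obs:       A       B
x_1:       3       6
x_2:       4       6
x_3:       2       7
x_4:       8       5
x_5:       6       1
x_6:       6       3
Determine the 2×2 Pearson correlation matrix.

Step 1 — column means:
  mean(A) = (3 + 4 + 2 + 8 + 6 + 6) / 6 = 29/6 = 4.8333
  mean(B) = (6 + 6 + 7 + 5 + 1 + 3) / 6 = 28/6 = 4.6667

Step 2 — sample variances and covariances s[i,j] = (1/(n-1)) · Σ_k (x_{k,i} - mean_i) · (x_{k,j} - mean_j), with n-1 = 5:
  s[A,A] = ((-1.8333)·(-1.8333) + (-0.8333)·(-0.8333) + (-2.8333)·(-2.8333) + (3.1667)·(3.1667) + (1.1667)·(1.1667) + (1.1667)·(1.1667)) / 5 = 24.8333/5 = 4.9667
  s[A,B] = ((-1.8333)·(1.3333) + (-0.8333)·(1.3333) + (-2.8333)·(2.3333) + (3.1667)·(0.3333) + (1.1667)·(-3.6667) + (1.1667)·(-1.6667)) / 5 = -15.3333/5 = -3.0667
  s[B,B] = ((1.3333)·(1.3333) + (1.3333)·(1.3333) + (2.3333)·(2.3333) + (0.3333)·(0.3333) + (-3.6667)·(-3.6667) + (-1.6667)·(-1.6667)) / 5 = 25.3333/5 = 5.0667
  Sample standard deviations s_i = √(s[i,i]):
  s(A) = √(4.9667) = 2.2286
  s(B) = √(5.0667) = 2.2509

Step 3 — r_{ij} = s_{ij} / (s_i · s_j):
  r[A,A] = 1 (diagonal).
  r[A,B] = -3.0667 / (2.2286 · 2.2509) = -3.0667 / 5.0164 = -0.6113
  r[B,B] = 1 (diagonal).

R is symmetric with unit diagonal. Assembling:

R = [[1, -0.6113],
 [-0.6113, 1]]


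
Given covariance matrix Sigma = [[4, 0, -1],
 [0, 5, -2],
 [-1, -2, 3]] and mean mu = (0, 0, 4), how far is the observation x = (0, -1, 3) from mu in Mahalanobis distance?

Step 1 — centre the observation: (x - mu) = (0, -1, -1).

Step 2 — invert Sigma (cofactor / det for 3×3, or solve directly):
  Sigma^{-1} = [[0.2821, 0.0513, 0.1282],
 [0.0513, 0.2821, 0.2051],
 [0.1282, 0.2051, 0.5128]].

Step 3 — form the quadratic (x - mu)^T · Sigma^{-1} · (x - mu):
  Sigma^{-1} · (x - mu) = (-0.1795, -0.4872, -0.7179).
  (x - mu)^T · [Sigma^{-1} · (x - mu)] = (0)·(-0.1795) + (-1)·(-0.4872) + (-1)·(-0.7179) = 1.2051.

Step 4 — take square root: d = √(1.2051) ≈ 1.0978.

d(x, mu) = √(1.2051) ≈ 1.0978


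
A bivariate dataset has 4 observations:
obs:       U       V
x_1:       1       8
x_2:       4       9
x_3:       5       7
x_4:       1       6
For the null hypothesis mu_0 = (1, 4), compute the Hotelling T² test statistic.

Step 1 — sample mean vector:
  mean(U) = (1 + 4 + 5 + 1) / 4 = 11/4 = 2.75
  mean(V) = (8 + 9 + 7 + 6) / 4 = 30/4 = 7.5
  x̄ = (2.75, 7.5),  deviation x̄ - mu_0 = (2.75, 7.5) - (1, 4) = (1.75, 3.5).

Step 2 — sample covariance matrix, S[i,j] = (1/(n-1)) · Σ_k (x_{k,i} - mean_i) · (x_{k,j} - mean_j), divisor n-1 = 3:
  S[U,U] = ((-1.75)·(-1.75) + (1.25)·(1.25) + (2.25)·(2.25) + (-1.75)·(-1.75)) / 3 = 12.75/3 = 4.25
  S[U,V] = ((-1.75)·(0.5) + (1.25)·(1.5) + (2.25)·(-0.5) + (-1.75)·(-1.5)) / 3 = 2.5/3 = 0.8333
  S[V,V] = ((0.5)·(0.5) + (1.5)·(1.5) + (-0.5)·(-0.5) + (-1.5)·(-1.5)) / 3 = 5/3 = 1.6667
  S = [[4.25, 0.8333],
 [0.8333, 1.6667]].

Step 3 — invert S. det(S) = 4.25·1.6667 - (0.8333)² = 6.3889.
  S^{-1} = (1/det) · [[d, -b], [-b, a]] = [[0.2609, -0.1304],
 [-0.1304, 0.6652]].

Step 4 — quadratic form (x̄ - mu_0)^T · S^{-1} · (x̄ - mu_0):
  S^{-1} · (x̄ - mu_0) = (0, 2.1),
  (x̄ - mu_0)^T · [...] = (1.75)·(0) + (3.5)·(2.1) = 7.35.

Step 5 — scale by n: T² = 4 · 7.35 = 29.4.

T² ≈ 29.4


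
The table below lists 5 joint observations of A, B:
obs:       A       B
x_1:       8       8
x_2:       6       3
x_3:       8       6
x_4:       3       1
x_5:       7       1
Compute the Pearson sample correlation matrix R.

Step 1 — column means:
  mean(A) = (8 + 6 + 8 + 3 + 7) / 5 = 32/5 = 6.4
  mean(B) = (8 + 3 + 6 + 1 + 1) / 5 = 19/5 = 3.8

Step 2 — sample variances and covariances s[i,j] = (1/(n-1)) · Σ_k (x_{k,i} - mean_i) · (x_{k,j} - mean_j), with n-1 = 4:
  s[A,A] = ((1.6)·(1.6) + (-0.4)·(-0.4) + (1.6)·(1.6) + (-3.4)·(-3.4) + (0.6)·(0.6)) / 4 = 17.2/4 = 4.3
  s[A,B] = ((1.6)·(4.2) + (-0.4)·(-0.8) + (1.6)·(2.2) + (-3.4)·(-2.8) + (0.6)·(-2.8)) / 4 = 18.4/4 = 4.6
  s[B,B] = ((4.2)·(4.2) + (-0.8)·(-0.8) + (2.2)·(2.2) + (-2.8)·(-2.8) + (-2.8)·(-2.8)) / 4 = 38.8/4 = 9.7
  Sample standard deviations s_i = √(s[i,i]):
  s(A) = √(4.3) = 2.0736
  s(B) = √(9.7) = 3.1145

Step 3 — r_{ij} = s_{ij} / (s_i · s_j):
  r[A,A] = 1 (diagonal).
  r[A,B] = 4.6 / (2.0736 · 3.1145) = 4.6 / 6.4583 = 0.7123
  r[B,B] = 1 (diagonal).

R is symmetric with unit diagonal. Assembling:

R = [[1, 0.7123],
 [0.7123, 1]]


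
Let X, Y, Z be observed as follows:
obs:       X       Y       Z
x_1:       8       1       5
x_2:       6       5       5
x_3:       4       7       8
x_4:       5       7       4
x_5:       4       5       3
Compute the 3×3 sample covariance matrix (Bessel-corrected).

Step 1 — column means:
  mean(X) = (8 + 6 + 4 + 5 + 4) / 5 = 27/5 = 5.4
  mean(Y) = (1 + 5 + 7 + 7 + 5) / 5 = 25/5 = 5
  mean(Z) = (5 + 5 + 8 + 4 + 3) / 5 = 25/5 = 5

Step 2 — sample covariance S[i,j] = (1/(n-1)) · Σ_k (x_{k,i} - mean_i) · (x_{k,j} - mean_j), with n-1 = 4.
  S[X,X] = ((2.6)·(2.6) + (0.6)·(0.6) + (-1.4)·(-1.4) + (-0.4)·(-0.4) + (-1.4)·(-1.4)) / 4 = 11.2/4 = 2.8
  S[X,Y] = ((2.6)·(-4) + (0.6)·(0) + (-1.4)·(2) + (-0.4)·(2) + (-1.4)·(0)) / 4 = -14/4 = -3.5
  S[X,Z] = ((2.6)·(0) + (0.6)·(0) + (-1.4)·(3) + (-0.4)·(-1) + (-1.4)·(-2)) / 4 = -1/4 = -0.25
  S[Y,Y] = ((-4)·(-4) + (0)·(0) + (2)·(2) + (2)·(2) + (0)·(0)) / 4 = 24/4 = 6
  S[Y,Z] = ((-4)·(0) + (0)·(0) + (2)·(3) + (2)·(-1) + (0)·(-2)) / 4 = 4/4 = 1
  S[Z,Z] = ((0)·(0) + (0)·(0) + (3)·(3) + (-1)·(-1) + (-2)·(-2)) / 4 = 14/4 = 3.5

S is symmetric (S[j,i] = S[i,j]). Assembling:

S = [[2.8, -3.5, -0.25],
 [-3.5, 6, 1],
 [-0.25, 1, 3.5]]


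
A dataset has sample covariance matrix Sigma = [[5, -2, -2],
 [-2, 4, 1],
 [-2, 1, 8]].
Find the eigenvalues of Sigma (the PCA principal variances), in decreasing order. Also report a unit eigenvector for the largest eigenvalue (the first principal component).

Step 1 — characteristic polynomial p(λ) = det(λI - Sigma) = λ³ - tr·λ² + c_1·λ - det, where tr = trace, c_1 = sum of the principal 2×2 minors, det = det(Sigma):
  tr = 5 + 4 + 8 = 17,
  c_1 = (5·4 - (-2)²) + (5·8 - (-2)²) + (4·8 - (1)²) = 16 + 36 + 31 = 83,
  det = 5·(4·8 - (1)²) - (-2)·((-2)·8 - (1)·(-2)) + (-2)·((-2)·(1) - 4·(-2)) = 5·(31) - (-2)·(-14) + (-2)·(6) = 115.
  So p(λ) = λ³ - 17λ² + 83λ - 115.
Step 2 — look for an integer root (rational root theorem: any rational root is an integer divisor of 115). Testing λ = 5:
  p(5) = 125 - 425 + 415 - 115 = 0  ✓
  Dividing out (λ - 5): p(λ) = (λ - 5)(λ² - 12λ + 23).
Step 3 — remaining eigenvalues from the quadratic λ² - 12λ + 23 = 0:
  Δ = 12² - 4·23 = 144 - 92 = 52,  λ = (12 ± √52)/2 = (12 ± 7.2111)/2 ≈ 9.6056 or 2.3944.
  Sorted: λ_1 = 9.6056,  λ_2 = 5,  λ_3 = 2.3944  (check: sum = 17 = tr ✓).

Step 4 — unit eigenvector for λ_1 ≈ 9.6056: v spans the null space of (Sigma - λ_1 I), whose rows are
  r_1 = (-4.6056, -2, -2),  r_2 = (-2, -5.6056, 1),  r_3 = (-2, 1, -1.6056).
  v is orthogonal to every row, so take v ∝ r_1 × r_2 = ((-2)·(1) - (-2)·(-5.6056), (-2)·(-2) - (-4.6056)·(1), (-4.6056)·(-5.6056) - (-2)·(-2)) ≈ (-13.2111, 8.6056, 21.8167).
  Rescale (multiply by -1 so the first nonzero entry is positive): u = (13.2111, -8.6056, -21.8167).
  ||u|| = √((13.2111)² + (-8.6056)² + (-21.8167)²) = √(724.5551) ≈ 26.9176,  v_1 = u/||u|| ≈ (0.4908, -0.3197, -0.8105) (||v_1|| = 1).

λ_1 = 9.6056,  λ_2 = 5,  λ_3 = 2.3944;  v_1 ≈ (0.4908, -0.3197, -0.8105)


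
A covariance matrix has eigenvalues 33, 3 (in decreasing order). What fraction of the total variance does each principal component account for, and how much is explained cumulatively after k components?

Step 1 — total variance = trace(Sigma) = Σ λ_i = 33 + 3 = 36.

Step 2 — fraction explained by component i = λ_i / Σ λ:
  PC1: 33/36 = 0.9167
  PC2: 3/36 = 0.0833

Step 3 — cumulative fraction after k components = (λ_1 + ... + λ_k) / Σ λ:
  k = 1: 33/36 = 0.9167
  k = 2: (33 + 3)/36 = 36/36 = 1

Summary (fraction, with percent):

explained: PC1 0.9167 (91.67%), PC2 0.0833 (8.33%);  cumulative: 0.9167, 1


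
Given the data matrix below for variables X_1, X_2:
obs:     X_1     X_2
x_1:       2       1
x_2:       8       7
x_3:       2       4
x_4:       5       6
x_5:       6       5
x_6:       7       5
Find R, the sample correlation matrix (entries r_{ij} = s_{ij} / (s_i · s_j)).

Step 1 — column means:
  mean(X_1) = (2 + 8 + 2 + 5 + 6 + 7) / 6 = 30/6 = 5
  mean(X_2) = (1 + 7 + 4 + 6 + 5 + 5) / 6 = 28/6 = 4.6667

Step 2 — sample variances and covariances s[i,j] = (1/(n-1)) · Σ_k (x_{k,i} - mean_i) · (x_{k,j} - mean_j), with n-1 = 5:
  s[X_1,X_1] = ((-3)·(-3) + (3)·(3) + (-3)·(-3) + (0)·(0) + (1)·(1) + (2)·(2)) / 5 = 32/5 = 6.4
  s[X_1,X_2] = ((-3)·(-3.6667) + (3)·(2.3333) + (-3)·(-0.6667) + (0)·(1.3333) + (1)·(0.3333) + (2)·(0.3333)) / 5 = 21/5 = 4.2
  s[X_2,X_2] = ((-3.6667)·(-3.6667) + (2.3333)·(2.3333) + (-0.6667)·(-0.6667) + (1.3333)·(1.3333) + (0.3333)·(0.3333) + (0.3333)·(0.3333)) / 5 = 21.3333/5 = 4.2667
  Sample standard deviations s_i = √(s[i,i]):
  s(X_1) = √(6.4) = 2.5298
  s(X_2) = √(4.2667) = 2.0656

Step 3 — r_{ij} = s_{ij} / (s_i · s_j):
  r[X_1,X_1] = 1 (diagonal).
  r[X_1,X_2] = 4.2 / (2.5298 · 2.0656) = 4.2 / 5.2256 = 0.8037
  r[X_2,X_2] = 1 (diagonal).

R is symmetric with unit diagonal. Assembling:

R = [[1, 0.8037],
 [0.8037, 1]]


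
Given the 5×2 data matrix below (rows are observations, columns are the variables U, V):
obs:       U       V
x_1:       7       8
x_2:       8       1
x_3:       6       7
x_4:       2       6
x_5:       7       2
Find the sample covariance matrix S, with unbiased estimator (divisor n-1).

Step 1 — column means:
  mean(U) = (7 + 8 + 6 + 2 + 7) / 5 = 30/5 = 6
  mean(V) = (8 + 1 + 7 + 6 + 2) / 5 = 24/5 = 4.8

Step 2 — sample covariance S[i,j] = (1/(n-1)) · Σ_k (x_{k,i} - mean_i) · (x_{k,j} - mean_j), with n-1 = 4.
  S[U,U] = ((1)·(1) + (2)·(2) + (0)·(0) + (-4)·(-4) + (1)·(1)) / 4 = 22/4 = 5.5
  S[U,V] = ((1)·(3.2) + (2)·(-3.8) + (0)·(2.2) + (-4)·(1.2) + (1)·(-2.8)) / 4 = -12/4 = -3
  S[V,V] = ((3.2)·(3.2) + (-3.8)·(-3.8) + (2.2)·(2.2) + (1.2)·(1.2) + (-2.8)·(-2.8)) / 4 = 38.8/4 = 9.7

S is symmetric (S[j,i] = S[i,j]). Assembling:

S = [[5.5, -3],
 [-3, 9.7]]


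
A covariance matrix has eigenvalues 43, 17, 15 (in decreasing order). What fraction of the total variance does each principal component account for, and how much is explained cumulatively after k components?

Step 1 — total variance = trace(Sigma) = Σ λ_i = 43 + 17 + 15 = 75.

Step 2 — fraction explained by component i = λ_i / Σ λ:
  PC1: 43/75 = 0.5733
  PC2: 17/75 = 0.2267
  PC3: 15/75 = 0.2

Step 3 — cumulative fraction after k components = (λ_1 + ... + λ_k) / Σ λ:
  k = 1: 43/75 = 0.5733
  k = 2: (43 + 17)/75 = 60/75 = 0.8
  k = 3: (43 + 17 + 15)/75 = 75/75 = 1

Summary (fraction, with percent):

explained: PC1 0.5733 (57.33%), PC2 0.2267 (22.67%), PC3 0.2 (20%);  cumulative: 0.5733, 0.8, 1


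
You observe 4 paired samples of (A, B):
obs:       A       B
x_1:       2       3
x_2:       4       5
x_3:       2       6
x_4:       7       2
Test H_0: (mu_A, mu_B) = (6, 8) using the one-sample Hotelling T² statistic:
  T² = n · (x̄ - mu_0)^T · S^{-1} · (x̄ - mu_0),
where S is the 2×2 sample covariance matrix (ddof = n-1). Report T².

Step 1 — sample mean vector:
  mean(A) = (2 + 4 + 2 + 7) / 4 = 15/4 = 3.75
  mean(B) = (3 + 5 + 6 + 2) / 4 = 16/4 = 4
  x̄ = (3.75, 4),  deviation x̄ - mu_0 = (3.75, 4) - (6, 8) = (-2.25, -4).

Step 2 — sample covariance matrix, S[i,j] = (1/(n-1)) · Σ_k (x_{k,i} - mean_i) · (x_{k,j} - mean_j), divisor n-1 = 3:
  S[A,A] = ((-1.75)·(-1.75) + (0.25)·(0.25) + (-1.75)·(-1.75) + (3.25)·(3.25)) / 3 = 16.75/3 = 5.5833
  S[A,B] = ((-1.75)·(-1) + (0.25)·(1) + (-1.75)·(2) + (3.25)·(-2)) / 3 = -8/3 = -2.6667
  S[B,B] = ((-1)·(-1) + (1)·(1) + (2)·(2) + (-2)·(-2)) / 3 = 10/3 = 3.3333
  S = [[5.5833, -2.6667],
 [-2.6667, 3.3333]].

Step 3 — invert S. det(S) = 5.5833·3.3333 - (-2.6667)² = 11.5.
  S^{-1} = (1/det) · [[d, -b], [-b, a]] = [[0.2899, 0.2319],
 [0.2319, 0.4855]].

Step 4 — quadratic form (x̄ - mu_0)^T · S^{-1} · (x̄ - mu_0):
  S^{-1} · (x̄ - mu_0) = (-1.5797, -2.4638),
  (x̄ - mu_0)^T · [...] = (-2.25)·(-1.5797) + (-4)·(-2.4638) = 13.4094.

Step 5 — scale by n: T² = 4 · 13.4094 = 53.6377.

T² ≈ 53.6377


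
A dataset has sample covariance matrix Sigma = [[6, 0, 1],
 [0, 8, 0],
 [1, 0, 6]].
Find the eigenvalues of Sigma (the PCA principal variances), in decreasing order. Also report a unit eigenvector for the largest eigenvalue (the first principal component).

Step 1 — characteristic polynomial p(λ) = det(λI - Sigma) = λ³ - tr·λ² + c_1·λ - det, where tr = trace, c_1 = sum of the principal 2×2 minors, det = det(Sigma):
  tr = 6 + 8 + 6 = 20,
  c_1 = (6·8 - (0)²) + (6·6 - (1)²) + (8·6 - (0)²) = 48 + 35 + 48 = 131,
  det = 6·(8·6 - (0)²) - (0)·((0)·6 - (0)·(1)) + (1)·((0)·(0) - 8·(1)) = 6·(48) - (0)·(0) + (1)·(-8) = 280.
  So p(λ) = λ³ - 20λ² + 131λ - 280.
Step 2 — look for an integer root (rational root theorem: any rational root is an integer divisor of 280). Testing λ = 5:
  p(5) = 125 - 500 + 655 - 280 = 0  ✓
  Dividing out (λ - 5): p(λ) = (λ - 5)(λ² - 15λ + 56).
Step 3 — remaining eigenvalues from the quadratic λ² - 15λ + 56 = 0:
  Δ = 15² - 4·56 = 225 - 224 = 1,  λ = (15 ± √1)/2 = (15 ± 1)/2 = 8 or 7.
  Sorted: λ_1 = 8,  λ_2 = 7,  λ_3 = 5  (check: sum = 20 = tr ✓).

Step 4 — unit eigenvector for λ_1 = 8: v spans the null space of (Sigma - λ_1 I), whose rows are
  r_1 = (-2, 0, 1),  r_2 = (0, 0, 0),  r_3 = (1, 0, -2).
  v is orthogonal to every row, so take v ∝ r_1 × r_3 = ((0)·(-2) - (1)·(0), (1)·(1) - (-2)·(-2), (-2)·(0) - (0)·(1)) = (0, -3, 0).
  Rescale (divide by 3; multiply by -1 so the first nonzero entry is positive): u = (0, 1, 0).
  ||u|| = √((0)² + (1)² + (0)²) = √(1) = 1,  v_1 = u/||u|| ≈ (0, 1, 0) (||v_1|| = 1).

λ_1 = 8,  λ_2 = 7,  λ_3 = 5;  v_1 ≈ (0, 1, 0)


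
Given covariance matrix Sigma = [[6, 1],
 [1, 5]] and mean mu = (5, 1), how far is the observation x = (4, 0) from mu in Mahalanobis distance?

Step 1 — centre the observation: (x - mu) = (-1, -1).

Step 2 — invert Sigma. det(Sigma) = 6·5 - (1)² = 29.
  Sigma^{-1} = (1/det) · [[d, -b], [-b, a]] = [[0.1724, -0.0345],
 [-0.0345, 0.2069]].

Step 3 — form the quadratic (x - mu)^T · Sigma^{-1} · (x - mu):
  Sigma^{-1} · (x - mu) = (-0.1379, -0.1724).
  (x - mu)^T · [Sigma^{-1} · (x - mu)] = (-1)·(-0.1379) + (-1)·(-0.1724) = 0.3103.

Step 4 — take square root: d = √(0.3103) ≈ 0.5571.

d(x, mu) = √(0.3103) ≈ 0.5571


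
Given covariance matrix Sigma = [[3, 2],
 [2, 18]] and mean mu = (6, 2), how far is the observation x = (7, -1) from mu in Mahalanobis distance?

Step 1 — centre the observation: (x - mu) = (1, -3).

Step 2 — invert Sigma. det(Sigma) = 3·18 - (2)² = 50.
  Sigma^{-1} = (1/det) · [[d, -b], [-b, a]] = [[0.36, -0.04],
 [-0.04, 0.06]].

Step 3 — form the quadratic (x - mu)^T · Sigma^{-1} · (x - mu):
  Sigma^{-1} · (x - mu) = (0.48, -0.22).
  (x - mu)^T · [Sigma^{-1} · (x - mu)] = (1)·(0.48) + (-3)·(-0.22) = 1.14.

Step 4 — take square root: d = √(1.14) ≈ 1.0677.

d(x, mu) = √(1.14) ≈ 1.0677


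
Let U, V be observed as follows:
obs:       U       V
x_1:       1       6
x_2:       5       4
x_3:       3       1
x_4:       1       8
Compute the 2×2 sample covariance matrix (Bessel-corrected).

Step 1 — column means:
  mean(U) = (1 + 5 + 3 + 1) / 4 = 10/4 = 2.5
  mean(V) = (6 + 4 + 1 + 8) / 4 = 19/4 = 4.75

Step 2 — sample covariance S[i,j] = (1/(n-1)) · Σ_k (x_{k,i} - mean_i) · (x_{k,j} - mean_j), with n-1 = 3.
  S[U,U] = ((-1.5)·(-1.5) + (2.5)·(2.5) + (0.5)·(0.5) + (-1.5)·(-1.5)) / 3 = 11/3 = 3.6667
  S[U,V] = ((-1.5)·(1.25) + (2.5)·(-0.75) + (0.5)·(-3.75) + (-1.5)·(3.25)) / 3 = -10.5/3 = -3.5
  S[V,V] = ((1.25)·(1.25) + (-0.75)·(-0.75) + (-3.75)·(-3.75) + (3.25)·(3.25)) / 3 = 26.75/3 = 8.9167

S is symmetric (S[j,i] = S[i,j]). Assembling:

S = [[3.6667, -3.5],
 [-3.5, 8.9167]]


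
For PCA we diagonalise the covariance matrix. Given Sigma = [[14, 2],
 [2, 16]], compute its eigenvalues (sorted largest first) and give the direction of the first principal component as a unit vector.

Step 1 — characteristic polynomial of 2×2 Sigma:
  det(Sigma - λI) = λ² - trace · λ + det = 0.
  trace = 14 + 16 = 30, det = 14·16 - (2)² = 220.
Step 2 — discriminant:
  Δ = trace² - 4·det = 900 - 880 = 20.
Step 3 — eigenvalues:
  λ = (trace ± √Δ)/2 = (30 ± 4.4721)/2,
  λ_1 = 17.2361,  λ_2 = 12.7639.

Step 4 — unit eigenvector for λ_1: solve (Sigma - λ_1 I)v = 0. First row:
  (14 - 17.2361)·v_x + (2)·v_y = 0, i.e. (-3.2361)·v_x + (2)·v_y = 0,
  so v ∝ (b, λ_1 - a) = (2, 3.2361) = u.
  ||u|| = √((2)² + (3.2361)²) = √(14.4721) ≈ 3.8042,
  v_1 = u/||u|| ≈ (0.5257, 0.8507) (||v_1|| = 1).

λ_1 = 17.2361,  λ_2 = 12.7639;  v_1 ≈ (0.5257, 0.8507)


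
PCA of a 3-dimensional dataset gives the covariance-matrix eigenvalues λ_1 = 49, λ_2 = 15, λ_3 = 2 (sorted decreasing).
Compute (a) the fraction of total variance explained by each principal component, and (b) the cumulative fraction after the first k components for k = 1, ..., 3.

Step 1 — total variance = trace(Sigma) = Σ λ_i = 49 + 15 + 2 = 66.

Step 2 — fraction explained by component i = λ_i / Σ λ:
  PC1: 49/66 = 0.7424
  PC2: 15/66 = 0.2273
  PC3: 2/66 = 0.0303

Step 3 — cumulative fraction after k components = (λ_1 + ... + λ_k) / Σ λ:
  k = 1: 49/66 = 0.7424
  k = 2: (49 + 15)/66 = 64/66 = 0.9697
  k = 3: (49 + 15 + 2)/66 = 66/66 = 1

Summary (fraction, with percent):

explained: PC1 0.7424 (74.24%), PC2 0.2273 (22.73%), PC3 0.0303 (3.03%);  cumulative: 0.7424, 0.9697, 1


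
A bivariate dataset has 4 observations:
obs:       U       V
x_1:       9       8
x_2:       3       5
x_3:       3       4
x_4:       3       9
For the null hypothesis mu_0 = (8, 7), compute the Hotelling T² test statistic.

Step 1 — sample mean vector:
  mean(U) = (9 + 3 + 3 + 3) / 4 = 18/4 = 4.5
  mean(V) = (8 + 5 + 4 + 9) / 4 = 26/4 = 6.5
  x̄ = (4.5, 6.5),  deviation x̄ - mu_0 = (4.5, 6.5) - (8, 7) = (-3.5, -0.5).

Step 2 — sample covariance matrix, S[i,j] = (1/(n-1)) · Σ_k (x_{k,i} - mean_i) · (x_{k,j} - mean_j), divisor n-1 = 3:
  S[U,U] = ((4.5)·(4.5) + (-1.5)·(-1.5) + (-1.5)·(-1.5) + (-1.5)·(-1.5)) / 3 = 27/3 = 9
  S[U,V] = ((4.5)·(1.5) + (-1.5)·(-1.5) + (-1.5)·(-2.5) + (-1.5)·(2.5)) / 3 = 9/3 = 3
  S[V,V] = ((1.5)·(1.5) + (-1.5)·(-1.5) + (-2.5)·(-2.5) + (2.5)·(2.5)) / 3 = 17/3 = 5.6667
  S = [[9, 3],
 [3, 5.6667]].

Step 3 — invert S. det(S) = 9·5.6667 - (3)² = 42.
  S^{-1} = (1/det) · [[d, -b], [-b, a]] = [[0.1349, -0.0714],
 [-0.0714, 0.2143]].

Step 4 — quadratic form (x̄ - mu_0)^T · S^{-1} · (x̄ - mu_0):
  S^{-1} · (x̄ - mu_0) = (-0.4365, 0.1429),
  (x̄ - mu_0)^T · [...] = (-3.5)·(-0.4365) + (-0.5)·(0.1429) = 1.4563.

Step 5 — scale by n: T² = 4 · 1.4563 = 5.8254.

T² ≈ 5.8254


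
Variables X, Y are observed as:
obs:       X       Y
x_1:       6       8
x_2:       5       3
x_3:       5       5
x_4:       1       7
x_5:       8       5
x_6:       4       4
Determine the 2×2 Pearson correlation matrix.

Step 1 — column means:
  mean(X) = (6 + 5 + 5 + 1 + 8 + 4) / 6 = 29/6 = 4.8333
  mean(Y) = (8 + 3 + 5 + 7 + 5 + 4) / 6 = 32/6 = 5.3333

Step 2 — sample variances and covariances s[i,j] = (1/(n-1)) · Σ_k (x_{k,i} - mean_i) · (x_{k,j} - mean_j), with n-1 = 5:
  s[X,X] = ((1.1667)·(1.1667) + (0.1667)·(0.1667) + (0.1667)·(0.1667) + (-3.8333)·(-3.8333) + (3.1667)·(3.1667) + (-0.8333)·(-0.8333)) / 5 = 26.8333/5 = 5.3667
  s[X,Y] = ((1.1667)·(2.6667) + (0.1667)·(-2.3333) + (0.1667)·(-0.3333) + (-3.8333)·(1.6667) + (3.1667)·(-0.3333) + (-0.8333)·(-1.3333)) / 5 = -3.6667/5 = -0.7333
  s[Y,Y] = ((2.6667)·(2.6667) + (-2.3333)·(-2.3333) + (-0.3333)·(-0.3333) + (1.6667)·(1.6667) + (-0.3333)·(-0.3333) + (-1.3333)·(-1.3333)) / 5 = 17.3333/5 = 3.4667
  Sample standard deviations s_i = √(s[i,i]):
  s(X) = √(5.3667) = 2.3166
  s(Y) = √(3.4667) = 1.8619

Step 3 — r_{ij} = s_{ij} / (s_i · s_j):
  r[X,X] = 1 (diagonal).
  r[X,Y] = -0.7333 / (2.3166 · 1.8619) = -0.7333 / 4.3133 = -0.17
  r[Y,Y] = 1 (diagonal).

R is symmetric with unit diagonal. Assembling:

R = [[1, -0.17],
 [-0.17, 1]]
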